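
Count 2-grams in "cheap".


Word: "cheap" (length 5)
Number of 2-grams = length - 2 + 1 = 5 - 2 + 1
= 4


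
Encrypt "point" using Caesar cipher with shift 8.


Word: "point"
Shift: 8
Each letter → (letter + shift) mod 26:
  'p' (15) + 8 = 23 → 'x'
  'o' (14) + 8 = 22 → 'w'
  'i' (8) + 8 = 16 → 'q'
  'n' (13) + 8 = 21 → 'v'
  't' (19) + 8 = 1 → 'b'
Result = "xwqvb"


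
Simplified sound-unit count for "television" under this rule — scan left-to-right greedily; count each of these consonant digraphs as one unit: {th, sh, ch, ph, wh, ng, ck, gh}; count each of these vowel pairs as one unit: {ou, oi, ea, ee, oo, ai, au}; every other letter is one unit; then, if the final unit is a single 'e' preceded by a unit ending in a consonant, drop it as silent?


Word: "television" (10 letters)
Left-to-right scan:
  (1) 't' (letter)
  (2) 'e' (letter)
  (3) 'l' (letter)
  (4) 'e' (letter)
  (5) 'v' (letter)
  (6) 'i' (letter)
  (7) 's' (letter)
  (8) 'i' (letter)
  (9) 'o' (letter)
  (10) 'n' (letter)
Units from scan: 10
Sound units = 10 units


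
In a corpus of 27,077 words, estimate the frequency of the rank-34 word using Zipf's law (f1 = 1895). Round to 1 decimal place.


Zipf's law: f(r) = f(1) / r
f(1) = 1895
f(34) = 1895 / 34
= 55.7 occurrences


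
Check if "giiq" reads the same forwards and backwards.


Word: "giiq"
Reversed: "qiig"
Forward == Backward? giiq != qiig
Palindrome = No


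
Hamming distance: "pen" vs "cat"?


Comparing character by character (same length = 3):
  Pos 0: 'p' vs 'c' !=
  Pos 1: 'e' vs 'a' !=
  Pos 2: 'n' vs 't' !=
Hamming distance = 3


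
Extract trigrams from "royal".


Word: "royal" (length 5)
Number of trigrams = 5 - 3 + 1 = 3
  Position 0: "roy"
  Position 1: "oya"
  Position 2: "yal"
Trigrams = "roy", "oya", "yal"


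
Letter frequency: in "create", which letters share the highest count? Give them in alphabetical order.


Word: "create"
Letter counts:
  'a': 1
  'c': 1
  'e': 2
  'r': 1
  't': 1
Maximum count = 2
Most frequent = 'e' (2 times each)


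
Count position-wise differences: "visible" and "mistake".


Comparing character by character (same length = 7):
  Pos 0: 'v' vs 'm' !=
  Pos 1: 'i' vs 'i' =
  Pos 2: 's' vs 's' =
  Pos 3: 'i' vs 't' !=
  Pos 4: 'b' vs 'a' !=
  Pos 5: 'l' vs 'k' !=
  Pos 6: 'e' vs 'e' =
Hamming distance = 4


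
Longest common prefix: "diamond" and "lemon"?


Word 1: "diamond"
Word 2: "lemon"
Comparing from start:
  Pos 0: 'd' != 'l' (stop)
LCP = "" (length 0)


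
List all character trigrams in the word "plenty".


Word: "plenty" (length 6)
Number of trigrams = 6 - 3 + 1 = 4
  Position 0: "ple"
  Position 1: "len"
  Position 2: "ent"
  Position 3: "nty"
Trigrams = "ple", "len", "ent", "nty"


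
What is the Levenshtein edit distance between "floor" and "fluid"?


Word 1: "floor" (length 5)
Word 2: "fluid" (length 5)
One optimal edit sequence (insert/delete/substitute each cost 1):
  1. keep 'f'
  2. keep 'l'
  3. substitute 'o' -> 'u'  (+1)
  4. substitute 'o' -> 'i'  (+1)
  5. substitute 'r' -> 'd'  (+1)
Total edit operations: 3
Edit distance = 3


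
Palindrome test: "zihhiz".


Word: "zihhiz"
Reversed: "zihhiz"
Forward == Backward? zihhiz == zihhiz
Palindrome = Yes


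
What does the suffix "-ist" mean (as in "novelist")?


Suffix: -ist
Example: novelist = novel + -ist
Meaning = one who practices


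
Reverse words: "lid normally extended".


Original: "lid normally extended"
Words (1..n): lid | normally | extended
Reversed (n..1): extended | normally | lid
Result = "extended normally lid"


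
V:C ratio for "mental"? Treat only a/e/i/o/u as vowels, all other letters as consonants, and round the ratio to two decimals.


Word: "mental"
Vowels (a,e,i,o,u): 2
Consonants: 4
Ratio = 2/4
= 0.50


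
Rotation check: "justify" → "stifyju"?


Word: "justify", Candidate: "stifyju"
Method: check if candidate is substring of word+word
"justifyjustify" contains "stifyju"? Yes
Is rotation = Yes


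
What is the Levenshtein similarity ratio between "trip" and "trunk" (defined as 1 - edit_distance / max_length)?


Word 1: "trip" (length 4)
Word 2: "trunk" (length 5)
One optimal edit sequence:
  1. keep 't'
  2. keep 'r'
  3. insert 'u'  (+1)
  4. substitute 'i' -> 'n'  (+1)
  5. substitute 'p' -> 'k'  (+1)
Edit distance = 3
Max length = max(4, 5) = 5
Similarity = 1 - 3/5
= 0.4000


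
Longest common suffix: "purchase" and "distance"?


Word 1: "purchase"
Word 2: "distance"
Comparing from end:
  Pos -1: 'e' == 'e'
  Pos -2: 's' != 'c' (stop)
LCS = "e" (length 1)


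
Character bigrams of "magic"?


Word: "magic" (length 5)
Number of bigrams = 5 - 2 + 1 = 4
  Position 0: "ma"
  Position 1: "ag"
  Position 2: "gi"
  Position 3: "ic"
Bigrams = "ma", "ag", "gi", "ic"


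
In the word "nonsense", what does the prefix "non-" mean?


Prefix: non-
Example: nonsense (non- + sense)
Meaning = not


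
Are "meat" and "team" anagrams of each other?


Word 1: "meat" → sorted: aemt
Word 2: "team" → sorted: aemt
Same letters? aemt == aemt
Anagram = Yes


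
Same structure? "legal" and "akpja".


Pattern of "legal": [0, 1, 2, 3, 0]
Pattern of "akpja": [0, 1, 2, 3, 0]
Patterns match
Same pattern = Yes


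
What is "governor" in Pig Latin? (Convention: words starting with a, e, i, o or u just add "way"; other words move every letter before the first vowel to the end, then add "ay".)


Word: "governor"
Starts with consonant(s) → move to end, add 'ay'
Consonant cluster: "g"
Pig Latin = "overnorgay"


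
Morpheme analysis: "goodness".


Word: "goodness"
Morphemes: good + -ness
Each morpheme carries meaning
= 2 morphemes


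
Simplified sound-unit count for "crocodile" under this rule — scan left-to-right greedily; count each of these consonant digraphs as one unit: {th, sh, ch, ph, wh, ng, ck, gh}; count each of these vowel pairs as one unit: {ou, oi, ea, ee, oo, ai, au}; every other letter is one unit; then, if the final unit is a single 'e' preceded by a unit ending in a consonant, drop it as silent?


Word: "crocodile" (9 letters)
Left-to-right scan:
  [1] 'c' (letter)
  [2] 'r' (letter)
  [3] 'o' (letter)
  [4] 'c' (letter)
  [5] 'o' (letter)
  [6] 'd' (letter)
  [7] 'i' (letter)
  [8] 'l' (letter)
  [9] 'e' (letter)
Units from scan: 9
Final unit is 'e' after a consonant -> drop as silent (-1)
Sound units = 8 units


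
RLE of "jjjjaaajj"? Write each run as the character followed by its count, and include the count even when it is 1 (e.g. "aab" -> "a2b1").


String: "jjjjaaajj"
Scanning for consecutive runs:
  'j' x 4
  'a' x 3
  'j' x 2
RLE = "j4a3j2"


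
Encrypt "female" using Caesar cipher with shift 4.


Word: "female"
Shift: 4
Each letter → (letter + shift) mod 26:
  'f' (5) + 4 = 9 → 'j'
  'e' (4) + 4 = 8 → 'i'
  'm' (12) + 4 = 16 → 'q'
  'a' (0) + 4 = 4 → 'e'
  'l' (11) + 4 = 15 → 'p'
  'e' (4) + 4 = 8 → 'i'
Result = "jiqepi"


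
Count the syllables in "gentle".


Word: "gentle"
Syllable breakdown: gen · tle
Counting: 2 parts
= 2 syllables


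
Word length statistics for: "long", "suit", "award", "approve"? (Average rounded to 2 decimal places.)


Lengths: "long"=4, "suit"=4, "award"=5, "approve"=7
Sum = 20, Count = 4
Average = 20/4 = 5.00
= avg=5.00, min=4, max=7


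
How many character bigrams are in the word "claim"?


Word: "claim" (length 5)
Number of 2-grams = length - 2 + 1 = 5 - 2 + 1
= 4


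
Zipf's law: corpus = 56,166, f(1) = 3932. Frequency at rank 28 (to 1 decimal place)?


Zipf's law: f(r) = f(1) / r
f(1) = 3932
f(28) = 3932 / 28
= 140.4 occurrences


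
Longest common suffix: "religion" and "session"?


Word 1: "religion"
Word 2: "session"
Comparing from end:
  Pos -1: 'n' == 'n'
  Pos -2: 'o' == 'o'
  Pos -3: 'i' == 'i'
  Pos -4: 'g' != 's' (stop)
LCS = "ion" (length 3)


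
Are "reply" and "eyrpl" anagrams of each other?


Word 1: "reply" → sorted: elpry
Word 2: "eyrpl" → sorted: elpry
Same letters? elpry == elpry
Anagram = Yes


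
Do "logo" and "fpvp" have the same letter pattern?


Pattern of "logo": [0, 1, 2, 1]
Pattern of "fpvp": [0, 1, 2, 1]
Patterns match
Same pattern = Yes


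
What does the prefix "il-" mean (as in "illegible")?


Prefix: il-
Example: illegible = il- + legible
Meaning = not


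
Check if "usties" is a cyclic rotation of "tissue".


Word: "tissue", Candidate: "usties"
Method: check if candidate is substring of word+word
"tissuetissue" contains "usties"? No
Is rotation = No


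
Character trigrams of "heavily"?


Word: "heavily" (length 7)
Number of trigrams = 7 - 3 + 1 = 5
  Position 0: "hea"
  Position 1: "eav"
  Position 2: "avi"
  Position 3: "vil"
  Position 4: "ily"
Trigrams = "hea", "eav", "avi", "vil", "ily"


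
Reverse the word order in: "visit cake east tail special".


Original: "visit cake east tail special"
Words (1..n): visit | cake | east | tail | special
Reversed (n..1): special | tail | east | cake | visit
Result = "special tail east cake visit"


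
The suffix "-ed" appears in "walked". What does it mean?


Suffix: -ed
As in: walked -> walk + -ed
Meaning = past tense


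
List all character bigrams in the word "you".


Word: "you" (length 3)
Number of bigrams = 3 - 2 + 1 = 2
  Position 0: "yo"
  Position 1: "ou"
Bigrams = "yo", "ou"


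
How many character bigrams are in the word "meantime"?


Word: "meantime" (length 8)
Number of 2-grams = length - 2 + 1 = 8 - 2 + 1
= 7


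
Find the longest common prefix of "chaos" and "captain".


Word 1: "chaos"
Word 2: "captain"
Comparing from start:
  Pos 0: 'c' == 'c'
  Pos 1: 'h' != 'a' (stop)
LCP = "c" (length 1)


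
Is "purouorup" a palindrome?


Word: "purouorup"
Reversed: "purouorup"
Forward == Backward? purouorup == purouorup
Palindrome = Yes


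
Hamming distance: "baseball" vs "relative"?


Comparing character by character (same length = 8):
  Pos 0: 'b' vs 'r' !=
  Pos 1: 'a' vs 'e' !=
  Pos 2: 's' vs 'l' !=
  Pos 3: 'e' vs 'a' !=
  Pos 4: 'b' vs 't' !=
  Pos 5: 'a' vs 'i' !=
  Pos 6: 'l' vs 'v' !=
  Pos 7: 'l' vs 'e' !=
Hamming distance = 8


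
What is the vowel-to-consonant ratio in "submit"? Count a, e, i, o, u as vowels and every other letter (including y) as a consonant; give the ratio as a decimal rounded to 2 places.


Word: "submit"
Vowels (a,e,i,o,u): 2
Consonants: 4
Ratio = 2/4
= 0.50


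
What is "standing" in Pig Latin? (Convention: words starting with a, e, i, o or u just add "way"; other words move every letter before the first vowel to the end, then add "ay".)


Word: "standing"
Starts with consonant(s) → move to end, add 'ay'
Consonant cluster: "st"
Pig Latin = "andingstay"


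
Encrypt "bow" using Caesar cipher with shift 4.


Word: "bow"
Shift: 4
Each letter → (letter + shift) mod 26:
  'b' (1) + 4 = 5 → 'f'
  'o' (14) + 4 = 18 → 's'
  'w' (22) + 4 = 0 → 'a'
Result = "fsa"


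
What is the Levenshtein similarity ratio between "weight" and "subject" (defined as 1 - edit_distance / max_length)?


Word 1: "weight" (length 6)
Word 2: "subject" (length 7)
One optimal edit sequence:
  1. insert 's'  (+1)
  2. substitute 'w' -> 'u'  (+1)
  3. substitute 'e' -> 'b'  (+1)
  4. substitute 'i' -> 'j'  (+1)
  5. substitute 'g' -> 'e'  (+1)
  6. substitute 'h' -> 'c'  (+1)
  7. keep 't'
Edit distance = 6
Max length = max(6, 7) = 7
Similarity = 1 - 6/7
= 0.1429


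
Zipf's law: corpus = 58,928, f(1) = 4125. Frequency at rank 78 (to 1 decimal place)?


Zipf's law: f(r) = f(1) / r
f(1) = 4125
f(78) = 4125 / 78
= 52.9 occurrences


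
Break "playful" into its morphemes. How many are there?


Word: "playful"
Morphemes: play + -ful
Each morpheme carries meaning
= 2 morphemes


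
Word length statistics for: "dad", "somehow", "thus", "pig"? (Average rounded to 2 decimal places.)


Lengths: "dad"=3, "somehow"=7, "thus"=4, "pig"=3
Sum = 17, Count = 4
Average = 17/4 = 4.25
= avg=4.25, min=3, max=7


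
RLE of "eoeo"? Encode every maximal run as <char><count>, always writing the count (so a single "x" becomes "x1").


String: "eoeo"
Scanning for consecutive runs:
  'e' x 1
  'o' x 1
  'e' x 1
  'o' x 1
RLE = "e1o1e1o1"


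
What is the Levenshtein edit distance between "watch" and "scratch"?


Word 1: "watch" (length 5)
Word 2: "scratch" (length 7)
One optimal edit sequence (insert/delete/substitute each cost 1):
  1. insert 's'  (+1)
  2. insert 'c'  (+1)
  3. substitute 'w' -> 'r'  (+1)
  4. keep 'a'
  5. keep 't'
  6. keep 'c'
  7. keep 'h'
Total edit operations: 3
Edit distance = 3


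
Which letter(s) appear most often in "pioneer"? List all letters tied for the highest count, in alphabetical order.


Word: "pioneer"
Letter counts:
  'e': 2
  'i': 1
  'n': 1
  'o': 1
  'p': 1
  'r': 1
Maximum count = 2
Most frequent = 'e' (2 times each)


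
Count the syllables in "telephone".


Word: "telephone"
Syllable breakdown: tel · e · phone
Counting: 3 parts
= 3 syllables


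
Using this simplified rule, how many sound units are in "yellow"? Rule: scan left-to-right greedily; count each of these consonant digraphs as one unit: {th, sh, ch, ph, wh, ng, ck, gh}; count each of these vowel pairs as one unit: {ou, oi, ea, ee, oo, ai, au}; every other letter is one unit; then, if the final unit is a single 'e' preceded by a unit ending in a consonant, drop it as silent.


Word: "yellow" (6 letters)
Left-to-right scan:
  [1] 'y' (letter)
  [2] 'e' (letter)
  [3] 'l' (letter)
  [4] 'l' (letter)
  [5] 'o' (letter)
  [6] 'w' (letter)
Units from scan: 6
Sound units = 6 units


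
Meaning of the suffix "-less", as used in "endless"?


Suffix: -less
As in: endless -> end + -less
Meaning = without


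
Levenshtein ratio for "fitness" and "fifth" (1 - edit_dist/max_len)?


Word 1: "fitness" (length 7)
Word 2: "fifth" (length 5)
One optimal edit sequence:
  1. keep 'f'
  2. keep 'i'
  3. delete 't'  (+1)
  4. delete 'n'  (+1)
  5. substitute 'e' -> 'f'  (+1)
  6. substitute 's' -> 't'  (+1)
  7. substitute 's' -> 'h'  (+1)
Edit distance = 5
Max length = max(7, 5) = 7
Similarity = 1 - 5/7
= 0.2857


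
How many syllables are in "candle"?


Word: "candle"
Syllable breakdown: can-dle
Counting: 2 parts
= 2 syllables


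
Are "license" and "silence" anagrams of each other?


Word 1: "license" → sorted: ceeilns
Word 2: "silence" → sorted: ceeilns
Same letters? ceeilns == ceeilns
Anagram = Yes


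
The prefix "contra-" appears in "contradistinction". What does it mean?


Prefix: contra-
As in: contradistinction -> contra- + distinction
Meaning = against


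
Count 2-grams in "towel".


Word: "towel" (length 5)
Number of 2-grams = length - 2 + 1 = 5 - 2 + 1
= 4


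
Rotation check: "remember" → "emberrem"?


Word: "remember", Candidate: "emberrem"
Method: check if candidate is substring of word+word
"rememberremember" contains "emberrem"? Yes
Is rotation = Yes


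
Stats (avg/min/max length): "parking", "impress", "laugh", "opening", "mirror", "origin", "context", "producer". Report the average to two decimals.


Lengths: "parking"=7, "impress"=7, "laugh"=5, "opening"=7, "mirror"=6, "origin"=6, "context"=7, "producer"=8
Sum = 53, Count = 8
Average = 53/8 = 6.63
= avg=6.63, min=5, max=8


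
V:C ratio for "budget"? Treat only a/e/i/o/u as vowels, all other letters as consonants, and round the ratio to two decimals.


Word: "budget"
Vowels (a,e,i,o,u): 2
Consonants: 4
Ratio = 2/4
= 0.50


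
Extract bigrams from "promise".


Word: "promise" (length 7)
Number of bigrams = 7 - 2 + 1 = 6
  Position 0: "pr"
  Position 1: "ro"
  Position 2: "om"
  Position 3: "mi"
  Position 4: "is"
  Position 5: "se"
Bigrams = "pr", "ro", "om", "mi", "is", "se"


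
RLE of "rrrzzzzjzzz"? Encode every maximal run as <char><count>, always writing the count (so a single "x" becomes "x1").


String: "rrrzzzzjzzz"
Scanning for consecutive runs:
  'r' x 3
  'z' x 4
  'j' x 1
  'z' x 3
RLE = "r3z4j1z3"


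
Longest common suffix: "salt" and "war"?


Word 1: "salt"
Word 2: "war"
Comparing from end:
  Pos -1: 't' != 'r' (stop)
LCS = "" (length 0)


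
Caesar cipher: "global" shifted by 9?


Word: "global"
Shift: 9
Each letter → (letter + shift) mod 26:
  'g' (6) + 9 = 15 → 'p'
  'l' (11) + 9 = 20 → 'u'
  'o' (14) + 9 = 23 → 'x'
  'b' (1) + 9 = 10 → 'k'
  'a' (0) + 9 = 9 → 'j'
  'l' (11) + 9 = 20 → 'u'
Result = "puxkju"


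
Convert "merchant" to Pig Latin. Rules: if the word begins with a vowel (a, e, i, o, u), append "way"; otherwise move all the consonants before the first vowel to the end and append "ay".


Word: "merchant"
Starts with consonant(s) → move to end, add 'ay'
Consonant cluster: "m"
Pig Latin = "erchantmay"


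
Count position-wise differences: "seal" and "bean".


Comparing character by character (same length = 4):
  Pos 0: 's' vs 'b' !=
  Pos 1: 'e' vs 'e' =
  Pos 2: 'a' vs 'a' =
  Pos 3: 'l' vs 'n' !=
Hamming distance = 2


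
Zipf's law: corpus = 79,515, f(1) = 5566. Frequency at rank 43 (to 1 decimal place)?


Zipf's law: f(r) = f(1) / r
f(1) = 5566
f(43) = 5566 / 43
= 129.4 occurrences


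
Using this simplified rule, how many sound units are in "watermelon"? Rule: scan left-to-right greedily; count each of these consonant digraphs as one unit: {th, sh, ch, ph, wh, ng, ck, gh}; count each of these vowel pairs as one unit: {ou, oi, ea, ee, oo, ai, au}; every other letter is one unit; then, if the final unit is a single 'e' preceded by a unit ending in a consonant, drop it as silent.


Word: "watermelon" (10 letters)
Left-to-right scan:
  1. 'w' (letter)
  2. 'a' (letter)
  3. 't' (letter)
  4. 'e' (letter)
  5. 'r' (letter)
  6. 'm' (letter)
  7. 'e' (letter)
  8. 'l' (letter)
  9. 'o' (letter)
  10. 'n' (letter)
Units from scan: 10
Sound units = 10 units


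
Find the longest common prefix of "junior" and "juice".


Word 1: "junior"
Word 2: "juice"
Comparing from start:
  Pos 0: 'j' == 'j'
  Pos 1: 'u' == 'u'
  Pos 2: 'n' != 'i' (stop)
LCP = "ju" (length 2)


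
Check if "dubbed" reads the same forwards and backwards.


Word: "dubbed"
Reversed: "debbud"
Forward == Backward? dubbed != debbud
Palindrome = No


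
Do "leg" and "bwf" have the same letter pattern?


Pattern of "leg": [0, 1, 2]
Pattern of "bwf": [0, 1, 2]
Patterns match
Same pattern = Yes


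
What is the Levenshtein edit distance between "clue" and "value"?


Word 1: "clue" (length 4)
Word 2: "value" (length 5)
One optimal edit sequence (insert/delete/substitute each cost 1):
  1. insert 'v'  (+1)
  2. substitute 'c' -> 'a'  (+1)
  3. keep 'l'
  4. keep 'u'
  5. keep 'e'
Total edit operations: 2
Edit distance = 2


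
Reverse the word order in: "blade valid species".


Original: "blade valid species"
Words (1..n): blade | valid | species
Reversed (n..1): species | valid | blade
Result = "species valid blade"


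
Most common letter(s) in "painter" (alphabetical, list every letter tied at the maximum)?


Word: "painter"
Letter counts:
  'a': 1
  'e': 1
  'i': 1
  'n': 1
  'p': 1
  'r': 1
  't': 1
Maximum count = 1
Most frequent = 'a', 'e', 'i', 'n', 'p', 'r', 't' (1 time each)


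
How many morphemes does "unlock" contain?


Word: "unlock"
Morphemes: un- | lock
Each morpheme carries meaning
= 2 morphemes


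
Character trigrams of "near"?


Word: "near" (length 4)
Number of trigrams = 4 - 3 + 1 = 2
  Position 0: "nea"
  Position 1: "ear"
Trigrams = "nea", "ear"


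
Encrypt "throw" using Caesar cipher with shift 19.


Word: "throw"
Shift: 19
Each letter → (letter + shift) mod 26:
  't' (19) + 19 = 12 → 'm'
  'h' (7) + 19 = 0 → 'a'
  'r' (17) + 19 = 10 → 'k'
  'o' (14) + 19 = 7 → 'h'
  'w' (22) + 19 = 15 → 'p'
Result = "makhp"


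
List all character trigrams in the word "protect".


Word: "protect" (length 7)
Number of trigrams = 7 - 3 + 1 = 5
  Position 0: "pro"
  Position 1: "rot"
  Position 2: "ote"
  Position 3: "tec"
  Position 4: "ect"
Trigrams = "pro", "rot", "ote", "tec", "ect"


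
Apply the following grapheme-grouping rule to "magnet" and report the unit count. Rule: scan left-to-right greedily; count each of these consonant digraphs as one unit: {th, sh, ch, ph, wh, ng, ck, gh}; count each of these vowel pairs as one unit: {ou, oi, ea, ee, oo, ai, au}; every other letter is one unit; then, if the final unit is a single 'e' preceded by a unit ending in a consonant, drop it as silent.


Word: "magnet" (6 letters)
Left-to-right scan:
  1. 'm' (letter)
  2. 'a' (letter)
  3. 'g' (letter)
  4. 'n' (letter)
  5. 'e' (letter)
  6. 't' (letter)
Units from scan: 6
Sound units = 6 units


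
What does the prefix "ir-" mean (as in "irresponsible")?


Prefix: ir-
Example: irresponsible = ir- + responsible
Meaning = not


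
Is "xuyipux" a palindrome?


Word: "xuyipux"
Reversed: "xupiyux"
Forward == Backward? xuyipux != xupiyux
Palindrome = No


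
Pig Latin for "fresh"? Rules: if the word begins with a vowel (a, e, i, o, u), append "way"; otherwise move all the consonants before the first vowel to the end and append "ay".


Word: "fresh"
Starts with consonant(s) → move to end, add 'ay'
Consonant cluster: "fr"
Pig Latin = "eshfray"


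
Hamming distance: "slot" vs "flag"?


Comparing character by character (same length = 4):
  Pos 0: 's' vs 'f' !=
  Pos 1: 'l' vs 'l' =
  Pos 2: 'o' vs 'a' !=
  Pos 3: 't' vs 'g' !=
Hamming distance = 3


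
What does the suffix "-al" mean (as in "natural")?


Suffix: -al
As in: natural -> nature + -al, with a spelling change
Meaning = relating to


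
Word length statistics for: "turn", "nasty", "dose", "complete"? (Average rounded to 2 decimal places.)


Lengths: "turn"=4, "nasty"=5, "dose"=4, "complete"=8
Sum = 21, Count = 4
Average = 21/4 = 5.25
= avg=5.25, min=4, max=8


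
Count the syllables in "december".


Word: "december"
Syllable breakdown: de / cem / ber
Counting: 3 parts
= 3 syllables


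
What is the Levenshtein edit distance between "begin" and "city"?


Word 1: "begin" (length 5)
Word 2: "city" (length 4)
One optimal edit sequence (insert/delete/substitute each cost 1):
  1. delete 'b'  (+1)
  2. substitute 'e' -> 'c'  (+1)
  3. substitute 'g' -> 'i'  (+1)
  4. substitute 'i' -> 't'  (+1)
  5. substitute 'n' -> 'y'  (+1)
Total edit operations: 5
Edit distance = 5


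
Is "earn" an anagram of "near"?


Word 1: "near" → sorted: aenr
Word 2: "earn" → sorted: aenr
Same letters? aenr == aenr
Anagram = Yes


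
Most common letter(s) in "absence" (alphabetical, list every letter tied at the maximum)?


Word: "absence"
Letter counts:
  'a': 1
  'b': 1
  'c': 1
  'e': 2
  'n': 1
  's': 1
Maximum count = 2
Most frequent = 'e' (2 times each)


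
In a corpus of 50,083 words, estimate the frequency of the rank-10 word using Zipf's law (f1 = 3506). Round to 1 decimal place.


Zipf's law: f(r) = f(1) / r
f(1) = 3506
f(10) = 3506 / 10
= 350.6 occurrences


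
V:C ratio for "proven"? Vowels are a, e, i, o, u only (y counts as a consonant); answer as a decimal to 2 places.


Word: "proven"
Vowels (a,e,i,o,u): 2
Consonants: 4
Ratio = 2/4
= 0.50


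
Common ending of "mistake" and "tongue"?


Word 1: "mistake"
Word 2: "tongue"
Comparing from end:
  Pos -1: 'e' == 'e'
  Pos -2: 'k' != 'u' (stop)
LCS = "e" (length 1)


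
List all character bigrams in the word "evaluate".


Word: "evaluate" (length 8)
Number of bigrams = 8 - 2 + 1 = 7
  Position 0: "ev"
  Position 1: "va"
  Position 2: "al"
  Position 3: "lu"
  Position 4: "ua"
  Position 5: "at"
  Position 6: "te"
Bigrams = "ev", "va", "al", "lu", "ua", "at", "te"


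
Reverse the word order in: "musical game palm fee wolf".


Original: "musical game palm fee wolf"
Words (1..n): musical | game | palm | fee | wolf
Reversed (n..1): wolf | fee | palm | game | musical
Result = "wolf fee palm game musical"


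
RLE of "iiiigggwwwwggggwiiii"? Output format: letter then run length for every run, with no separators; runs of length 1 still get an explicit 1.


String: "iiiigggwwwwggggwiiii"
Scanning for consecutive runs:
  'i' x 4
  'g' x 3
  'w' x 4
  'g' x 4
  'w' x 1
  'i' x 4
RLE = "i4g3w4g4w1i4"


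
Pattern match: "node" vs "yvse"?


Pattern of "node": [0, 1, 2, 3]
Pattern of "yvse": [0, 1, 2, 3]
Patterns match
Same pattern = Yes


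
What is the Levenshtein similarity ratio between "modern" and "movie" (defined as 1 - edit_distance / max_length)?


Word 1: "modern" (length 6)
Word 2: "movie" (length 5)
One optimal edit sequence:
  1. keep 'm'
  2. keep 'o'
  3. delete 'd'  (+1)
  4. substitute 'e' -> 'v'  (+1)
  5. substitute 'r' -> 'i'  (+1)
  6. substitute 'n' -> 'e'  (+1)
Edit distance = 4
Max length = max(6, 5) = 6
Similarity = 1 - 4/6
= 0.3333


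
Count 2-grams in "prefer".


Word: "prefer" (length 6)
Number of 2-grams = length - 2 + 1 = 6 - 2 + 1
= 5


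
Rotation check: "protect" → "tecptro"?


Word: "protect", Candidate: "tecptro"
Method: check if candidate is substring of word+word
"protectprotect" contains "tecptro"? No
Is rotation = No


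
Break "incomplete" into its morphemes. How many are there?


Word: "incomplete"
Morphemes: in- / complete
Each morpheme carries meaning
= 2 morphemes


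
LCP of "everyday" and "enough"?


Word 1: "everyday"
Word 2: "enough"
Comparing from start:
  Pos 0: 'e' == 'e'
  Pos 1: 'v' != 'n' (stop)
LCP = "e" (length 1)


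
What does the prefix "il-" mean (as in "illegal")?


Prefix: il-
Example: illegal (il- + legal)
Meaning = not


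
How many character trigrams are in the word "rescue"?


Word: "rescue" (length 6)
Number of 3-grams = length - 3 + 1 = 6 - 3 + 1
= 4


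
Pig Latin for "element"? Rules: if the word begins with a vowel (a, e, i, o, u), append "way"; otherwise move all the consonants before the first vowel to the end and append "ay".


Word: "element"
Starts with vowel → add 'way'
Pig Latin = "elementway"


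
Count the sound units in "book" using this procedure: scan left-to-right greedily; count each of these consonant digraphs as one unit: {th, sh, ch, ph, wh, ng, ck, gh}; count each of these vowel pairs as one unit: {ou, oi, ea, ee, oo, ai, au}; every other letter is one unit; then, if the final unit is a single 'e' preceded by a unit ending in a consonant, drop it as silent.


Word: "book" (4 letters)
Left-to-right scan:
  [1] 'b' (letter)
  [2] 'oo' (vowel-pair)
  [3] 'k' (letter)
Units from scan: 3
Sound units = 3 units


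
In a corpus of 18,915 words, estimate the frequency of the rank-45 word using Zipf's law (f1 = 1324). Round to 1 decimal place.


Zipf's law: f(r) = f(1) / r
f(1) = 1324
f(45) = 1324 / 45
= 29.4 occurrences


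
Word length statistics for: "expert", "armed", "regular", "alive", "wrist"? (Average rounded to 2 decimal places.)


Lengths: "expert"=6, "armed"=5, "regular"=7, "alive"=5, "wrist"=5
Sum = 28, Count = 5
Average = 28/5 = 5.60
= avg=5.60, min=5, max=7


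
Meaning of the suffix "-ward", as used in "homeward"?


Suffix: -ward
Example: homeward (home + -ward)
Meaning = in the direction of


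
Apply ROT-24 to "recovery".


Word: "recovery"
Shift: 24
Each letter → (letter + shift) mod 26:
  'r' (17) + 24 = 15 → 'p'
  'e' (4) + 24 = 2 → 'c'
  'c' (2) + 24 = 0 → 'a'
  'o' (14) + 24 = 12 → 'm'
  'v' (21) + 24 = 19 → 't'
  'e' (4) + 24 = 2 → 'c'
  'r' (17) + 24 = 15 → 'p'
  'y' (24) + 24 = 22 → 'w'
Result = "pcamtcpw"


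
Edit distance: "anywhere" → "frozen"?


Word 1: "anywhere" (length 8)
Word 2: "frozen" (length 6)
One optimal edit sequence (insert/delete/substitute each cost 1):
  1. delete 'a'  (+1)
  2. substitute 'n' -> 'f'  (+1)
  3. substitute 'y' -> 'r'  (+1)
  4. substitute 'w' -> 'o'  (+1)
  5. substitute 'h' -> 'z'  (+1)
  6. keep 'e'
  7. delete 'r'  (+1)
  8. substitute 'e' -> 'n'  (+1)
Total edit operations: 7
Edit distance = 7


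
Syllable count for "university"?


Word: "university"
Syllable breakdown: u / ni / ver / si / ty
Counting: 5 parts
= 5 syllables


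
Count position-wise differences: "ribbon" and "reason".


Comparing character by character (same length = 6):
  Pos 0: 'r' vs 'r' =
  Pos 1: 'i' vs 'e' !=
  Pos 2: 'b' vs 'a' !=
  Pos 3: 'b' vs 's' !=
  Pos 4: 'o' vs 'o' =
  Pos 5: 'n' vs 'n' =
Hamming distance = 3


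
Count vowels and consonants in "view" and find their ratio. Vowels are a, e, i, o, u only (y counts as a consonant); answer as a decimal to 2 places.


Word: "view"
Vowels (a,e,i,o,u): 2
Consonants: 2
Ratio = 2/2
= 1.00


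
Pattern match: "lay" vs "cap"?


Pattern of "lay": [0, 1, 2]
Pattern of "cap": [0, 1, 2]
Patterns match
Same pattern = Yes


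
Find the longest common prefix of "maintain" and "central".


Word 1: "maintain"
Word 2: "central"
Comparing from start:
  Pos 0: 'm' != 'c' (stop)
LCP = "" (length 0)


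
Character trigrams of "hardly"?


Word: "hardly" (length 6)
Number of trigrams = 6 - 3 + 1 = 4
  Position 0: "har"
  Position 1: "ard"
  Position 2: "rdl"
  Position 3: "dly"
Trigrams = "har", "ard", "rdl", "dly"


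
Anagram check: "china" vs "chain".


Word 1: "china" → sorted: achin
Word 2: "chain" → sorted: achin
Same letters? achin == achin
Anagram = Yes


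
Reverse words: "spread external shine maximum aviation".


Original: "spread external shine maximum aviation"
Words (1..n): spread | external | shine | maximum | aviation
Reversed (n..1): aviation | maximum | shine | external | spread
Result = "aviation maximum shine external spread"


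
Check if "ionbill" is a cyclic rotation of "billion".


Word: "billion", Candidate: "ionbill"
Method: check if candidate is substring of word+word
"billionbillion" contains "ionbill"? Yes
Is rotation = Yes


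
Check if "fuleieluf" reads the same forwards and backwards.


Word: "fuleieluf"
Reversed: "fuleieluf"
Forward == Backward? fuleieluf == fuleieluf
Palindrome = Yes


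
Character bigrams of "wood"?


Word: "wood" (length 4)
Number of bigrams = 4 - 2 + 1 = 3
  Position 0: "wo"
  Position 1: "oo"
  Position 2: "od"
Bigrams = "wo", "oo", "od"


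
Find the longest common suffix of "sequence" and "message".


Word 1: "sequence"
Word 2: "message"
Comparing from end:
  Pos -1: 'e' == 'e'
  Pos -2: 'c' != 'g' (stop)
LCS = "e" (length 1)


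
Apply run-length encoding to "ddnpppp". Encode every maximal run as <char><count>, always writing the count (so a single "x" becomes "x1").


String: "ddnpppp"
Scanning for consecutive runs:
  'd' x 2
  'n' x 1
  'p' x 4
RLE = "d2n1p4"


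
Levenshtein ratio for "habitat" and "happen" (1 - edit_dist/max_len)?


Word 1: "habitat" (length 7)
Word 2: "happen" (length 6)
One optimal edit sequence:
  1. keep 'h'
  2. keep 'a'
  3. delete 'b'  (+1)
  4. substitute 'i' -> 'p'  (+1)
  5. substitute 't' -> 'p'  (+1)
  6. substitute 'a' -> 'e'  (+1)
  7. substitute 't' -> 'n'  (+1)
Edit distance = 5
Max length = max(7, 6) = 7
Similarity = 1 - 5/7
= 0.2857


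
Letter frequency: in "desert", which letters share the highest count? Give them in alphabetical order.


Word: "desert"
Letter counts:
  'd': 1
  'e': 2
  'r': 1
  's': 1
  't': 1
Maximum count = 2
Most frequent = 'e' (2 times each)


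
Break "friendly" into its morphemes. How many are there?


Word: "friendly"
Morphemes: friend | -ly
Each morpheme carries meaning
= 2 morphemes


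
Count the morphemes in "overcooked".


Word: "overcooked"
Morphemes: over- + cook + -ed
Each morpheme carries meaning
= 3 morphemes


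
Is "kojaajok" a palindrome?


Word: "kojaajok"
Reversed: "kojaajok"
Forward == Backward? kojaajok == kojaajok
Palindrome = Yes


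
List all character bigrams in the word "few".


Word: "few" (length 3)
Number of bigrams = 3 - 2 + 1 = 2
  Position 0: "fe"
  Position 1: "ew"
Bigrams = "fe", "ew"


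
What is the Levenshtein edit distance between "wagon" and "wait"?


Word 1: "wagon" (length 5)
Word 2: "wait" (length 4)
One optimal edit sequence (insert/delete/substitute each cost 1):
  1. keep 'w'
  2. keep 'a'
  3. delete 'g'  (+1)
  4. substitute 'o' -> 'i'  (+1)
  5. substitute 'n' -> 't'  (+1)
Total edit operations: 3
Edit distance = 3


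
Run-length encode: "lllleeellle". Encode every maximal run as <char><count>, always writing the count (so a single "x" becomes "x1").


String: "lllleeellle"
Scanning for consecutive runs:
  'l' x 4
  'e' x 3
  'l' x 3
  'e' x 1
RLE = "l4e3l3e1"


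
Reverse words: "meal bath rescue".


Original: "meal bath rescue"
Words (1..n): meal | bath | rescue
Reversed (n..1): rescue | bath | meal
Result = "rescue bath meal"


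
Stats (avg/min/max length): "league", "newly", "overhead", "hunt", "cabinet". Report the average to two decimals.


Lengths: "league"=6, "newly"=5, "overhead"=8, "hunt"=4, "cabinet"=7
Sum = 30, Count = 5
Average = 30/5 = 6.00
= avg=6.00, min=4, max=8


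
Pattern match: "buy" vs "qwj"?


Pattern of "buy": [0, 1, 2]
Pattern of "qwj": [0, 1, 2]
Patterns match
Same pattern = Yes


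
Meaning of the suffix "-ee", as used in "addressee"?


Suffix: -ee
Example: addressee (address + -ee)
Meaning = one who receives


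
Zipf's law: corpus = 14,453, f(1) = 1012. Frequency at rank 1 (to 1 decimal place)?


Zipf's law: f(r) = f(1) / r
f(1) = 1012
f(1) = 1012 / 1
= 1012.0 occurrences


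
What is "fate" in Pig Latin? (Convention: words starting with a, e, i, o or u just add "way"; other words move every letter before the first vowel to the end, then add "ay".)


Word: "fate"
Starts with consonant(s) → move to end, add 'ay'
Consonant cluster: "f"
Pig Latin = "atefay"


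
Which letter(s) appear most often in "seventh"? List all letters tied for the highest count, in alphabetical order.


Word: "seventh"
Letter counts:
  'e': 2
  'h': 1
  'n': 1
  's': 1
  't': 1
  'v': 1
Maximum count = 2
Most frequent = 'e' (2 times each)


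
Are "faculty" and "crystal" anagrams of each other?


Word 1: "faculty" → sorted: acfltuy
Word 2: "crystal" → sorted: aclrsty
Same letters? acfltuy != aclrsty
Anagram = No


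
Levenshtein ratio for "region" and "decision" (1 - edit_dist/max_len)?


Word 1: "region" (length 6)
Word 2: "decision" (length 8)
One optimal edit sequence:
  1. substitute 'r' -> 'd'  (+1)
  2. keep 'e'
  3. insert 'c'  (+1)
  4. insert 'i'  (+1)
  5. substitute 'g' -> 's'  (+1)
  6. keep 'i'
  7. keep 'o'
  8. keep 'n'
Edit distance = 4
Max length = max(6, 8) = 8
Similarity = 1 - 4/8
= 0.5000


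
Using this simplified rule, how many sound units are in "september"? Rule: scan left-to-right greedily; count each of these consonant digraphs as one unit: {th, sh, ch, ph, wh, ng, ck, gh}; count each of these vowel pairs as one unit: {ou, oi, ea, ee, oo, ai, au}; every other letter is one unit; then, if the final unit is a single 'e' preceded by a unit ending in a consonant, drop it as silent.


Word: "september" (9 letters)
Left-to-right scan:
  [1] 's' (letter)
  [2] 'e' (letter)
  [3] 'p' (letter)
  [4] 't' (letter)
  [5] 'e' (letter)
  [6] 'm' (letter)
  [7] 'b' (letter)
  [8] 'e' (letter)
  [9] 'r' (letter)
Units from scan: 9
Sound units = 9 units


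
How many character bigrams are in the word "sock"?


Word: "sock" (length 4)
Number of 2-grams = length - 2 + 1 = 4 - 2 + 1
= 3


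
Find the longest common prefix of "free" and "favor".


Word 1: "free"
Word 2: "favor"
Comparing from start:
  Pos 0: 'f' == 'f'
  Pos 1: 'r' != 'a' (stop)
LCP = "f" (length 1)


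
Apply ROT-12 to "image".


Word: "image"
Shift: 12
Each letter → (letter + shift) mod 26:
  'i' (8) + 12 = 20 → 'u'
  'm' (12) + 12 = 24 → 'y'
  'a' (0) + 12 = 12 → 'm'
  'g' (6) + 12 = 18 → 's'
  'e' (4) + 12 = 16 → 'q'
Result = "uymsq"


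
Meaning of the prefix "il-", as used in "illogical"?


Prefix: il-
As in: illogical -> il- + logical
Meaning = not


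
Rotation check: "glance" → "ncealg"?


Word: "glance", Candidate: "ncealg"
Method: check if candidate is substring of word+word
"glanceglance" contains "ncealg"? No
Is rotation = No


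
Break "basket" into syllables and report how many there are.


Word: "basket"
Syllable breakdown: bas · ket
Counting: 2 parts
= 2 syllables


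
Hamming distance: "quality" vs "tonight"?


Comparing character by character (same length = 7):
  Pos 0: 'q' vs 't' !=
  Pos 1: 'u' vs 'o' !=
  Pos 2: 'a' vs 'n' !=
  Pos 3: 'l' vs 'i' !=
  Pos 4: 'i' vs 'g' !=
  Pos 5: 't' vs 'h' !=
  Pos 6: 'y' vs 't' !=
Hamming distance = 7


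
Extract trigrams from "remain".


Word: "remain" (length 6)
Number of trigrams = 6 - 3 + 1 = 4
  Position 0: "rem"
  Position 1: "ema"
  Position 2: "mai"
  Position 3: "ain"
Trigrams = "rem", "ema", "mai", "ain"


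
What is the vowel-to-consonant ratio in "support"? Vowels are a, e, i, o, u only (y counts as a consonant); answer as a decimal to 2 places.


Word: "support"
Vowels (a,e,i,o,u): 2
Consonants: 5
Ratio = 2/5
= 0.40


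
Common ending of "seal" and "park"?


Word 1: "seal"
Word 2: "park"
Comparing from end:
  Pos -1: 'l' != 'k' (stop)
LCS = "" (length 0)


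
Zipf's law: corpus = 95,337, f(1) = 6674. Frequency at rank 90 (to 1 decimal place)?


Zipf's law: f(r) = f(1) / r
f(1) = 6674
f(90) = 6674 / 90
= 74.2 occurrences


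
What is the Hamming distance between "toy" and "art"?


Comparing character by character (same length = 3):
  Pos 0: 't' vs 'a' !=
  Pos 1: 'o' vs 'r' !=
  Pos 2: 'y' vs 't' !=
Hamming distance = 3


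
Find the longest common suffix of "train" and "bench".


Word 1: "train"
Word 2: "bench"
Comparing from end:
  Pos -1: 'n' != 'h' (stop)
LCS = "" (length 0)


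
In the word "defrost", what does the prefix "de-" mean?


Prefix: de-
As in: defrost -> de- + frost
Meaning = remove / reverse


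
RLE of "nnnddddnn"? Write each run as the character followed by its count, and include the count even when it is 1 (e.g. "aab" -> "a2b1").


String: "nnnddddnn"
Scanning for consecutive runs:
  'n' x 3
  'd' x 4
  'n' x 2
RLE = "n3d4n2"


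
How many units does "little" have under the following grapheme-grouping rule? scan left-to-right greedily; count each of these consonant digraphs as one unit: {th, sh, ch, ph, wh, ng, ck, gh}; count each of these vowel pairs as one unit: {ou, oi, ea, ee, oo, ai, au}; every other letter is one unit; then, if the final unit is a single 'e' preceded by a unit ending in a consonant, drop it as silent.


Word: "little" (6 letters)
Left-to-right scan:
  [1] 'l' (letter)
  [2] 'i' (letter)
  [3] 't' (letter)
  [4] 't' (letter)
  [5] 'l' (letter)
  [6] 'e' (letter)
Units from scan: 6
Final unit is 'e' after a consonant -> drop as silent (-1)
Sound units = 5 units


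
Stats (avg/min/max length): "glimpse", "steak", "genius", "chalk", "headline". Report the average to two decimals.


Lengths: "glimpse"=7, "steak"=5, "genius"=6, "chalk"=5, "headline"=8
Sum = 31, Count = 5
Average = 31/5 = 6.20
= avg=6.20, min=5, max=8


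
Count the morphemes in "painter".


Word: "painter"
Morphemes: paint / -er
Each morpheme carries meaning
= 2 morphemes


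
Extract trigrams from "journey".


Word: "journey" (length 7)
Number of trigrams = 7 - 3 + 1 = 5
  Position 0: "jou"
  Position 1: "our"
  Position 2: "urn"
  Position 3: "rne"
  Position 4: "ney"
Trigrams = "jou", "our", "urn", "rne", "ney"


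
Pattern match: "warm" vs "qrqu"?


Pattern of "warm": [0, 1, 2, 3]
Pattern of "qrqu": [0, 1, 0, 2]
Patterns do not match
Same pattern = No


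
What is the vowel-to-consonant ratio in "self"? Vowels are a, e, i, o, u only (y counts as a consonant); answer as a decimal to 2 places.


Word: "self"
Vowels (a,e,i,o,u): 1
Consonants: 3
Ratio = 1/3
= 0.33
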